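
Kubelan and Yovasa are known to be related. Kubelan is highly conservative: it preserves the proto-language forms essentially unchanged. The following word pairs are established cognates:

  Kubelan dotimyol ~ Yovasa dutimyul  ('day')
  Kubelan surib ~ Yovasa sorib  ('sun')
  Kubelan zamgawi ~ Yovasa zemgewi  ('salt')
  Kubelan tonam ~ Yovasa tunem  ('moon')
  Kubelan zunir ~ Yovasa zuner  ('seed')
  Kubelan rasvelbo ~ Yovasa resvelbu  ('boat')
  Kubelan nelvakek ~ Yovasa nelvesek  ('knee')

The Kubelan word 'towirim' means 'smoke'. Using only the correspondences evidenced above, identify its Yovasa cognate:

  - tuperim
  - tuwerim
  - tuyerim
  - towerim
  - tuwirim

tuwerim

dotimyol ~ dutimyul — Kubelan o corresponds to Yovasa u after a consonant, before a consonant other than r, m, n, p, b, f, v.
zunir ~ zuner — Kubelan i corresponds to Yovasa e after a consonant, before r.
Applying these to Kubelan 'towirim':
  towirim → tuwirim   (o→u after a consonant, before a consonant other than r, m, n, p, b, f, v)
  tuwirim → tuwerim   (i→e after a consonant, before r)
So the Yovasa cognate is 'tuwerim'.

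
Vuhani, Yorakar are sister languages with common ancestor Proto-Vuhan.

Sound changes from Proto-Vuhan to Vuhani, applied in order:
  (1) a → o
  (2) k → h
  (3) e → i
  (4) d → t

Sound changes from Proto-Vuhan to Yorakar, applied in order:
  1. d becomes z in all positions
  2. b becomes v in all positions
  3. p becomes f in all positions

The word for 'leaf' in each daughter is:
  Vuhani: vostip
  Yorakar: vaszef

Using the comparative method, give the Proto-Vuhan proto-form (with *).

Position 2: Vuhani has o, Yorakar has a. Yorakar preserves a here (none of its changes turn any other segment into a), so the proto-segment is *a.
Position 4: Vuhani has t, Yorakar has z. Taking the neighbouring segments as reconstructed: Vuhani t could go back to *t or *d; Yorakar z could go back to *d or *z — the one source consistent with every daughter is *d.
This points to *vasdep. Verify forward in each daughter:
Vuhani: *vasdep > vosdep > vosdip > vostip  (by vowel merger, vowel merger, unconditioned shift)
Yorakar: *vasdep
  vasdep → vaszep   [unconditioned shift]
  vaszep (rule 2 does not apply)
  vaszep → vaszef   [unconditioned shift]
  giving Yorakar vaszef.
No other proto-form is consistent with every reflex, so the reconstruction is *vasdep.

*vasdep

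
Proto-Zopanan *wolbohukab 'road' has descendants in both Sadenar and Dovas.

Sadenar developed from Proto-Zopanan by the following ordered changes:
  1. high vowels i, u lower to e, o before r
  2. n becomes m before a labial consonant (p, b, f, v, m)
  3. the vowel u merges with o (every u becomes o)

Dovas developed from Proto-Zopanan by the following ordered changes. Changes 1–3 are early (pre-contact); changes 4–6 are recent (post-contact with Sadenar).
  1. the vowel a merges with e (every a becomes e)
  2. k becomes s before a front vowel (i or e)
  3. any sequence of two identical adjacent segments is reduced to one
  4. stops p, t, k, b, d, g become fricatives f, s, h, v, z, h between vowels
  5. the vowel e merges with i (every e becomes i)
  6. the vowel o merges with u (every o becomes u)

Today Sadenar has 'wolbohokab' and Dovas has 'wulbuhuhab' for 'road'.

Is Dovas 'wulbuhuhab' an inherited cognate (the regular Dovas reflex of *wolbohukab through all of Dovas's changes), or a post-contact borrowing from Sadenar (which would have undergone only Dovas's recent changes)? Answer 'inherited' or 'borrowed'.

borrowed

If inherited, *wolbohukab would pass through all of Dovas's changes:
Dovas: *wolbohukab > wolbohukeb > wolbohuseb > wolbohusib > wulbuhusib  (by vowel merger, palatalisation, vowel merger, vowel merger)
If borrowed from Sadenar 'wolbohokab' after the early changes, it would undergo only the recent ones:
  rule 4 (intervocalic lenition): wolbohokab → wolbohohab
  rule 5 (vowel merger): no change (wolbohohab)
  rule 6 (vowel merger): wolbohohab → wulbuhuhab
  ⇒ as a loan: wulbuhuhab
Dovas 'wulbuhuhab' matches the loan outcome 'wulbuhuhab', not the inherited 'wulbuhusib' — it skipped the early Dovas changes, so it was borrowed from Sadenar.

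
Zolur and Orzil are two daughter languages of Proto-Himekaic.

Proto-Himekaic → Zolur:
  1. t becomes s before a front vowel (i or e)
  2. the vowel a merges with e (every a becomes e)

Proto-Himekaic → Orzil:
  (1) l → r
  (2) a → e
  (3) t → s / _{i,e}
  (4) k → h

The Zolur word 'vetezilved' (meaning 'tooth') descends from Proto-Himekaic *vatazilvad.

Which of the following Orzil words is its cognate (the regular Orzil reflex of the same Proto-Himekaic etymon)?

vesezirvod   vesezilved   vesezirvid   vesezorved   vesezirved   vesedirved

Orzil: *vatazilvad > vatazirvad > vetezirved > vesezirved  (by unconditioned shift, vowel merger, palatalisation)

vesezirved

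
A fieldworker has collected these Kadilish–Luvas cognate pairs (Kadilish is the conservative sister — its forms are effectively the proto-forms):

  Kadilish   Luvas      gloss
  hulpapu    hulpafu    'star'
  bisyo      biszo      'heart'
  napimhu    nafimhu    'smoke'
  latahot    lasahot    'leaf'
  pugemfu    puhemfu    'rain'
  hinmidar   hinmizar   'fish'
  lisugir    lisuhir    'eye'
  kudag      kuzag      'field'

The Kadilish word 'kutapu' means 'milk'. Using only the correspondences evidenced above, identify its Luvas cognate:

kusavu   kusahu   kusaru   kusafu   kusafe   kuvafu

latahot ~ lasahot — Kadilish t corresponds to Luvas s between vowels (before a back vowel).
hulpapu ~ hulpafu — Kadilish p corresponds to Luvas f between vowels (before a back vowel).
Applying these to Kadilish 'kutapu':
  kutapu → kusapu   (t→s between vowels (before a back vowel))
  kusapu → kusafu   (p→f between vowels (before a back vowel))
So the Luvas cognate is 'kusafu'.

kusafu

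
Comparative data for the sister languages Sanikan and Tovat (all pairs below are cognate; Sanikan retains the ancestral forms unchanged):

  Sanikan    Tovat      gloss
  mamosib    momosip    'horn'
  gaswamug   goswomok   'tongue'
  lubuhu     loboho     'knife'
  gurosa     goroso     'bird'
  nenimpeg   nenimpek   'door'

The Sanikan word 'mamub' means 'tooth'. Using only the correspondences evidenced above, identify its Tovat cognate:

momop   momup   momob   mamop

momop

mamosib ~ momosip, gaswamug ~ goswomok — Sanikan a corresponds to Tovat o after a consonant, before a nasal.
lubuhu ~ loboho — Sanikan u corresponds to Tovat o after a consonant, before a labial obstruent.
mamosib ~ momosip — Sanikan b corresponds to Tovat p word-finally.
Applying these to Sanikan 'mamub':
  mamub → momub   (a→o after a consonant, before a nasal)
  momub → momob   (u→o after a consonant, before a labial obstruent)
  momob → momop   (b→p word-finally)
So the Tovat cognate is 'momop'.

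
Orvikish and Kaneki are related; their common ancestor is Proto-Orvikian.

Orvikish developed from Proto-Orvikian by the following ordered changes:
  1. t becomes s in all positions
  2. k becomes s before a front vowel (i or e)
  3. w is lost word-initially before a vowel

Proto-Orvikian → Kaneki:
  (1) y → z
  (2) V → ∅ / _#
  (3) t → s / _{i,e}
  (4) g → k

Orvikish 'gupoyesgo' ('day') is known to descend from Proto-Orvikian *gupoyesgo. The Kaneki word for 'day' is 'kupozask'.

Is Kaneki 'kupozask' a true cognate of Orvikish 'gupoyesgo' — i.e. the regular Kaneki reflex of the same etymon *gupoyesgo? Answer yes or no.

Derive the expected Kaneki reflex of *gupoyesgo:
Kaneki: start from *gupoyesgo.
  rule 1 (unconditioned shift): gupoyesgo → gupozesgo
  rule 2 (apocope): gupozesgo → gupozesg
  rule 3: no change — gupozesg
  rule 4 (unconditioned shift): gupozesg → kupozesk
  ⇒ Kaneki kupozesk
The regular Kaneki reflex would be 'kupozesk', but the attested form is 'kupozask'. The correspondence is irregular, so they are not cognates (the Kaneki form has a different source).

no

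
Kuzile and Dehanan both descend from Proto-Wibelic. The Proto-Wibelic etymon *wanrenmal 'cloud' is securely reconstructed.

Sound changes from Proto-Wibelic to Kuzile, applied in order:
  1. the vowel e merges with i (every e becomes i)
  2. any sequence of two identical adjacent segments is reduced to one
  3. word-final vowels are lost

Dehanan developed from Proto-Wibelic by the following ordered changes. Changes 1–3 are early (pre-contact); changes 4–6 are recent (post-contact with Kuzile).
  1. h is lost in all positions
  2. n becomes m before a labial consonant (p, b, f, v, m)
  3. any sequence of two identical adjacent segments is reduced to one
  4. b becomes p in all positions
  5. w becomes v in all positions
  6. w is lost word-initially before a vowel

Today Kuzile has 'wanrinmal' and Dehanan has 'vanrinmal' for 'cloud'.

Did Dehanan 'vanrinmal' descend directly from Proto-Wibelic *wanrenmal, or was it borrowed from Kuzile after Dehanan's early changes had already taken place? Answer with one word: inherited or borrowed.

If inherited, *wanrenmal would pass through all of Dehanan's changes:
Dehanan: *wanrenmal > wanremmal > wanremal > vanremal  (by nasal place assimilation, degemination, unconditioned shift)
If borrowed from Kuzile 'wanrinmal' after the early changes, it would undergo only the recent ones:
  rule 4 (unconditioned shift): no change (wanrinmal)
  rule 5 (unconditioned shift): wanrinmal → vanrinmal
  rule 6 (glide loss): no change (vanrinmal)
  ⇒ as a loan: vanrinmal
Dehanan 'vanrinmal' matches the loan outcome 'vanrinmal', not the inherited 'vanremal' — it skipped the early Dehanan changes, so it was borrowed from Kuzile.

borrowed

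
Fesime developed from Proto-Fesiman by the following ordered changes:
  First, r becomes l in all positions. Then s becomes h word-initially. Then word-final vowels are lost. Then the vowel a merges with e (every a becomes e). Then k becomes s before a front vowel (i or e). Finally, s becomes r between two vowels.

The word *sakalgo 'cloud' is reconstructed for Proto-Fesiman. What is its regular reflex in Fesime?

herelg

Fesime: *sakalgo
  sakalgo (rule 1 does not apply)
  sakalgo → hakalgo   [debuccalisation]
  hakalgo → hakalg   [apocope]
  hakalg → hekelg   [vowel merger]
  hekelg → heselg   [palatalisation]
  heselg → herelg   [rhotacism]
  giving Fesime herelg.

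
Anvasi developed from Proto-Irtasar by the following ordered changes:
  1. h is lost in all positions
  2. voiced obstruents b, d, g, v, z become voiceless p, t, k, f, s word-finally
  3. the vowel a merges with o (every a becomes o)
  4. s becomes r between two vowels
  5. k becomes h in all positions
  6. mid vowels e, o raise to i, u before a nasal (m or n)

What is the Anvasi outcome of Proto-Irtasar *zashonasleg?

zorunosleh

Anvasi: *zashonasleg
  zashonasleg → zasonasleg   [h-loss]
  zasonasleg → zasonaslek   [final devoicing]
  zasonaslek → zosonoslek   [vowel merger]
  zosonoslek → zoronoslek   [rhotacism]
  zoronoslek → zoronosleh   [unconditioned shift]
  zoronosleh → zorunosleh   [pre-nasal raising]
  giving Anvasi zorunosleh.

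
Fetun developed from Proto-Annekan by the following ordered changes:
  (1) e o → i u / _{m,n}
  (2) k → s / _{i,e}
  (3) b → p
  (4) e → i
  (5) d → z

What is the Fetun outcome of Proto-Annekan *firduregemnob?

Fetun: *firduregemnob > firduregimnob > firduregimnop > firdurigimnop > firzurigimnop  (by pre-nasal raising, unconditioned shift, vowel merger, unconditioned shift)

firzurigimnop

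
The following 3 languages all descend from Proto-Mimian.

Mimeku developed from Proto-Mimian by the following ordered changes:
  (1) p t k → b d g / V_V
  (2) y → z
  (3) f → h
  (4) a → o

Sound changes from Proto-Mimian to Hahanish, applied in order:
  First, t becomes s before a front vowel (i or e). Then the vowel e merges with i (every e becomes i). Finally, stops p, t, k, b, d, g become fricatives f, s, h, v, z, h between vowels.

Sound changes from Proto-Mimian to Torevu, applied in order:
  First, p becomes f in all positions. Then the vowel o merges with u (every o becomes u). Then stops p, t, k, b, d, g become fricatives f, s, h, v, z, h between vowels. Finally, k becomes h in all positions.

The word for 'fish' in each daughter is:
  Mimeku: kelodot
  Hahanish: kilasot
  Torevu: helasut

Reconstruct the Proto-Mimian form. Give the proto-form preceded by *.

*kelatot

Position 6: Mimeku has o, Hahanish has o, Torevu has u. Hahanish preserves o here (none of its changes turn any other segment into o), so the proto-segment is *o.
Position 1: Mimeku has k, Hahanish has k, Torevu has h. Mimeku preserves k here (none of its changes turn any other segment into k), so the proto-segment is *k.
Position 4: Mimeku has o, Hahanish has a, Torevu has a. Hahanish preserves a here (none of its changes turn any other segment into a), so the proto-segment is *a.
Verify the candidate proto-form against each daughter:
Mimeku: *kelatot
  kelatot → keladot   [intervocalic voicing]
  keladot (rule 2 does not apply)
  keladot (rule 3 does not apply)
  keladot → kelodot   [vowel merger]
  giving Mimeku kelodot.
Hahanish: *kelatot
  kelatot (rule 1 does not apply)
  kelatot → kilatot   [vowel merger]
  kilatot → kilasot   [intervocalic lenition]
  giving Hahanish kilasot.
Torevu: start from *kelatot.
  rule 1: no change — kelatot
  rule 2 (vowel merger): kelatot → kelatut
  rule 3 (intervocalic lenition): kelatut → kelasut
  rule 4 (unconditioned shift): kelasut → helasut
  ⇒ Torevu helasut
Only *kelatot yields all of Mimeku kelodot, Hahanish kilasot, Torevu helasut.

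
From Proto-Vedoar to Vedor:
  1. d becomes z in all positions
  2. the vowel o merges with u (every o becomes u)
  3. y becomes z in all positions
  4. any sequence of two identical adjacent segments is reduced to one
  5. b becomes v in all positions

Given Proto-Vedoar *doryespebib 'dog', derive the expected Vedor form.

zurzespeviv

Vedor: *doryespebib > zoryespebib > zuryespebib > zurzespebib > zurzespeviv  (by unconditioned shift, vowel merger, unconditioned shift, unconditioned shift)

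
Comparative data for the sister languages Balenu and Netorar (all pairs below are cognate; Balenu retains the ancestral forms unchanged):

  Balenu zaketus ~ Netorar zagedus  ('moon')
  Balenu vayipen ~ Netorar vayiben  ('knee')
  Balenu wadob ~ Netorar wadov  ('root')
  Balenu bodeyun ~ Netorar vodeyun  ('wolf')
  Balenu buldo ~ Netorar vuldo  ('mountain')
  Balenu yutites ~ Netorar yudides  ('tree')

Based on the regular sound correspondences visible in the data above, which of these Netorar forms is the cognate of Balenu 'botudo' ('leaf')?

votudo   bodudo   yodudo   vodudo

vodudo

bodeyun ~ vodeyun — Balenu b corresponds to Netorar v word-initially before a back vowel.
zaketus ~ zagedus — Balenu t corresponds to Netorar d between vowels (before a back vowel).
Applying these to Balenu 'botudo':
  botudo → votudo   (b→v word-initially before a back vowel)
  votudo → vodudo   (t→d between vowels (before a back vowel))
So the Netorar cognate is 'vodudo'.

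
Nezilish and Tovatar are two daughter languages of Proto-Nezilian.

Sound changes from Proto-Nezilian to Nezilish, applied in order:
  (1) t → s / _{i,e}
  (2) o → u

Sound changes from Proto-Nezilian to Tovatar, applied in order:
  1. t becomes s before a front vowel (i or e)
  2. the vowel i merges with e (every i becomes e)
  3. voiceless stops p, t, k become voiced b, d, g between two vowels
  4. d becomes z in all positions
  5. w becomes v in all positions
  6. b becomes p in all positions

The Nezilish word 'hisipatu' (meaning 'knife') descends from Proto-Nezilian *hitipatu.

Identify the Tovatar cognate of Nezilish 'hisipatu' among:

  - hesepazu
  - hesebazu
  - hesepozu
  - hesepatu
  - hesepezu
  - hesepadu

hesepazu

Tovatar: *hitipatu
  hitipatu → hisipatu   [palatalisation]
  hisipatu → hesepatu   [vowel merger]
  hesepatu → hesebadu   [intervocalic voicing]
  hesebadu → hesebazu   [unconditioned shift]
  hesebazu (rule 5 does not apply)
  hesebazu → hesepazu   [unconditioned shift]
  giving Tovatar hesepazu.
Only 'hesepazu' matches the regular Tovatar development of *hitipatu.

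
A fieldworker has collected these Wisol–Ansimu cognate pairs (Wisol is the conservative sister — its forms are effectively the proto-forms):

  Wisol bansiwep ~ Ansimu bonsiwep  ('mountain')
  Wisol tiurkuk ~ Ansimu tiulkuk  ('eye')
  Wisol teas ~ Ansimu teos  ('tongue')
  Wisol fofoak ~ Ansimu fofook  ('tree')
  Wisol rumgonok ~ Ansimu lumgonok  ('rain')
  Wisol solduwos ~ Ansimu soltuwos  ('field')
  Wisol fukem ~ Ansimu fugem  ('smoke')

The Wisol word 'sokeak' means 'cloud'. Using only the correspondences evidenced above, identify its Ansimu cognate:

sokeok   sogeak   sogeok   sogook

sogeok

fukem ~ fugem — Wisol k corresponds to Ansimu g between vowels (before a front vowel).
teas ~ teos, fofoak ~ fofook — Wisol a corresponds to Ansimu o after a vowel, before a consonant other than r, m, n, p, b, f, v.
Applying these to Wisol 'sokeak':
  sokeak → sogeak   (k→g between vowels (before a front vowel))
  sogeak → sogeok   (a→o after a vowel, before a consonant other than r, m, n, p, b, f, v)
So the Ansimu cognate is 'sogeok'.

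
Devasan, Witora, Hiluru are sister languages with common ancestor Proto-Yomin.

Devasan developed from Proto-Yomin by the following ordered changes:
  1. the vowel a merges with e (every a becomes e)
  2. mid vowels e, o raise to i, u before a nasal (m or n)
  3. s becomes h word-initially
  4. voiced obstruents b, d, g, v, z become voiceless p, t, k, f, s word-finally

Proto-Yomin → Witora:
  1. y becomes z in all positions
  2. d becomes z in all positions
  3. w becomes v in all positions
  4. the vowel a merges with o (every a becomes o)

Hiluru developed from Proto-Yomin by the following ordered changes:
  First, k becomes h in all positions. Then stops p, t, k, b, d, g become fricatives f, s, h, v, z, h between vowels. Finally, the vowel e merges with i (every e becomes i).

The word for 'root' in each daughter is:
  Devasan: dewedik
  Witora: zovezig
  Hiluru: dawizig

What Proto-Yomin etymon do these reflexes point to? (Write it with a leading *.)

*dawedig

Position 7: Devasan has k, Witora has g, Hiluru has g. Witora preserves g here (none of its changes turn any other segment into g), so the proto-segment is *g.
Position 3: Devasan has w, Witora has v, Hiluru has w. Devasan preserves w here (none of its changes turn any other segment into w), so the proto-segment is *w.
Verify the candidate proto-form against each daughter:
Devasan: *dawedig > dewedig > dewedik  (by vowel merger, final devoicing)
Witora: start from *dawedig.
  rule 1: no change — dawedig
  rule 2 (unconditioned shift): dawedig → zawezig
  rule 3 (unconditioned shift): zawezig → zavezig
  rule 4 (vowel merger): zavezig → zovezig
  ⇒ Witora zovezig
Hiluru: *dawedig
  dawedig (rule 1 does not apply)
  dawedig → dawezig   [intervocalic lenition]
  dawezig → dawizig   [vowel merger]
  giving Hiluru dawizig.
No other proto-form is consistent with every reflex, so the reconstruction is *dawedig.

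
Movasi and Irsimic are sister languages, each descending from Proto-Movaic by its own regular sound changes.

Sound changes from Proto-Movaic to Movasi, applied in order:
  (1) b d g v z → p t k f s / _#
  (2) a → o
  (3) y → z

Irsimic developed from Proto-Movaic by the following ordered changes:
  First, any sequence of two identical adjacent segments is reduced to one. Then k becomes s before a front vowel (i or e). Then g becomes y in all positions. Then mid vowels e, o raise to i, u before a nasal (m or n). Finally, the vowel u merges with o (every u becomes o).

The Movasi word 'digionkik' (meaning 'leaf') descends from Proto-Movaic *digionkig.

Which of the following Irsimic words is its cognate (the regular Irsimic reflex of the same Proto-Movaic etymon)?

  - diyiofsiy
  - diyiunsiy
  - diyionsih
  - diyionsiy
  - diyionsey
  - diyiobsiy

diyionsiy

Irsimic: *digionkig
  digionkig (rule 1 does not apply)
  digionkig → digionsig   [palatalisation]
  digionsig → diyionsiy   [unconditioned shift]
  diyionsiy → diyiunsiy   [pre-nasal raising]
  diyiunsiy → diyionsiy   [vowel merger]
  giving Irsimic diyionsiy.
The other candidates each miss or misapply at least one Irsimic change.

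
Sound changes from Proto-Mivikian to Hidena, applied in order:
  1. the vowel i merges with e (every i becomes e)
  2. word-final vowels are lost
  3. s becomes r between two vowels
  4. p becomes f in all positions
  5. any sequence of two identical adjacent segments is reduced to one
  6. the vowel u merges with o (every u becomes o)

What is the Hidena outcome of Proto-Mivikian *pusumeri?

foromer

Hidena: start from *pusumeri.
  rule 1 (vowel merger): pusumeri → pusumere
  rule 2 (apocope): pusumere → pusumer
  rule 3 (rhotacism): pusumer → purumer
  rule 4 (unconditioned shift): purumer → furumer
  rule 5: no change — furumer
  rule 6 (vowel merger): furumer → foromer
  ⇒ Hidena foromer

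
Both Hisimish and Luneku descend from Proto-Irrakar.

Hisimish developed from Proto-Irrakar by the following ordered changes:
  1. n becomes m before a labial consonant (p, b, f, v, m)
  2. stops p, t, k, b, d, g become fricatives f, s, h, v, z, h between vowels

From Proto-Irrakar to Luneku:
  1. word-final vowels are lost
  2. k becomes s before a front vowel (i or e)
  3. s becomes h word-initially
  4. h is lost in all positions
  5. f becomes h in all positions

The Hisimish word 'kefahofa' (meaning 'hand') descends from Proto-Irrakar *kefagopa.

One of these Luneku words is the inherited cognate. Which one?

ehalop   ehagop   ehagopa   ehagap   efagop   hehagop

Luneku: *kefagopa
  kefagopa → kefagop   [apocope]
  kefagop → sefagop   [palatalisation]
  sefagop → hefagop   [debuccalisation]
  hefagop → efagop   [h-loss]
  efagop → ehagop   [unconditioned shift]
  giving Luneku ehagop.

ehagop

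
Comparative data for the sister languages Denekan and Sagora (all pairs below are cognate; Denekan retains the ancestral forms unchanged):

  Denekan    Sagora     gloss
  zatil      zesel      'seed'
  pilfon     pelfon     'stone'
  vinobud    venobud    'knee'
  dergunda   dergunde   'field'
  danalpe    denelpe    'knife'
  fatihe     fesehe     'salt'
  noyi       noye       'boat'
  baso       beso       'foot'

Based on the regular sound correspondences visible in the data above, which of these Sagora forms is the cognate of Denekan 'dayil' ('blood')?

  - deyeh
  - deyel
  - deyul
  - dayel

zatil ~ zesel, danalpe ~ denelpe — Denekan a corresponds to Sagora e after a consonant, before a consonant other than r, m, n, p, b, f, v.
zatil ~ zesel, pilfon ~ pelfon — Denekan i corresponds to Sagora e after a consonant, before a consonant other than r, m, n, p, b, f, v.
Applying these to Denekan 'dayil':
  dayil → deyil   (a→e after a consonant, before a consonant other than r, m, n, p, b, f, v)
  deyil → deyel   (i→e after a consonant, before a consonant other than r, m, n, p, b, f, v)
So the Sagora cognate is 'deyel'.

deyel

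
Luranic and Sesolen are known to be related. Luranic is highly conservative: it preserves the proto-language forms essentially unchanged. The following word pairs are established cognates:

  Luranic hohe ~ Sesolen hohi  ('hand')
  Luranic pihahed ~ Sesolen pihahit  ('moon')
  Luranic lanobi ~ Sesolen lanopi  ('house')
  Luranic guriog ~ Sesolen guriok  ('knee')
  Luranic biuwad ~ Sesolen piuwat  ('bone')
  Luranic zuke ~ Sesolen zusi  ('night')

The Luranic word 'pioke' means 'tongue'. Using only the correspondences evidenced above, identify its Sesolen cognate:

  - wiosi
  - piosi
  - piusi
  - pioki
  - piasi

piosi

zuke ~ zusi — Luranic k corresponds to Sesolen s between vowels (before a front vowel).
hohe ~ hohi, zuke ~ zusi — Luranic e corresponds to Sesolen i word-finally.
Applying these to Luranic 'pioke':
  pioke → piose   (k→s between vowels (before a front vowel))
  piose → piosi   (e→i word-finally)
So the Sesolen cognate is 'piosi'.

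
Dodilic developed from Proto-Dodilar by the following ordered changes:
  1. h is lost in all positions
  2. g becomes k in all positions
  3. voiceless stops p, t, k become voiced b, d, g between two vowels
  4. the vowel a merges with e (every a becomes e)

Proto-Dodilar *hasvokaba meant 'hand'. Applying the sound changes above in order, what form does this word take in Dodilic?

esvogebe

Dodilic: *hasvokaba > asvokaba > asvogaba > esvogebe  (by h-loss, intervocalic voicing, vowel merger)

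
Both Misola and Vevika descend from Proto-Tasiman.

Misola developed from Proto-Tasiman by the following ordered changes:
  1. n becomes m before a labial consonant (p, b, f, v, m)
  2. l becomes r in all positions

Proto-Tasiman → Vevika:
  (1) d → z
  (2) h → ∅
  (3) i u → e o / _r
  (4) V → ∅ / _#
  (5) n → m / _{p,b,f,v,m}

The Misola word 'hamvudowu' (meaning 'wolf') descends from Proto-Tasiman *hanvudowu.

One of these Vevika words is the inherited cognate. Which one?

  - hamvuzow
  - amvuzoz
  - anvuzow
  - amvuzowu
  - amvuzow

Vevika: start from *hanvudowu.
  rule 1 (unconditioned shift): hanvudowu → hanvuzowu
  rule 2 (h-loss): hanvuzowu → anvuzowu
  rule 3: no change — anvuzowu
  rule 4 (apocope): anvuzowu → anvuzow
  rule 5 (nasal place assimilation): anvuzow → amvuzow
  ⇒ Vevika amvuzow
The other candidates each miss or misapply at least one Vevika change.

amvuzow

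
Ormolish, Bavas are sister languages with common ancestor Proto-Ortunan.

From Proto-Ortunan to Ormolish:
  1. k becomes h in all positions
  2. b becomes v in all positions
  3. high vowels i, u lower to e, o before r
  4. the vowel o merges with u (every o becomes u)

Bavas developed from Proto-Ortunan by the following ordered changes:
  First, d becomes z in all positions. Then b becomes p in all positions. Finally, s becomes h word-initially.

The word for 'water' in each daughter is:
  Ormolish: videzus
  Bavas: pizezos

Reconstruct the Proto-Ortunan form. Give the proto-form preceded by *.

*bidezos

Position 6: Ormolish has u, Bavas has o. Bavas preserves o here (none of its changes turn any other segment into o), so the proto-segment is *o.
Position 3: Ormolish has d, Bavas has z. Ormolish preserves d here (none of its changes turn any other segment into d), so the proto-segment is *d.
This points to *bidezos. Verify forward in each daughter:
Ormolish: start from *bidezos.
  rule 1: no change — bidezos
  rule 2 (unconditioned shift): bidezos → videzos
  rule 3: no change — videzos
  rule 4 (vowel merger): videzos → videzus
  ⇒ Ormolish videzus
Bavas: *bidezos > bizezos > pizezos  (by unconditioned shift, unconditioned shift)
Only *bidezos yields all of Ormolish videzus, Bavas pizezos.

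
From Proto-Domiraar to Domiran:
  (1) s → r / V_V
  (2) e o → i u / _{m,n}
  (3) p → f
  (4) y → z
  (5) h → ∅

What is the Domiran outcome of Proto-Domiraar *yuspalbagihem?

Domiran: start from *yuspalbagihem.
  rule 1: no change — yuspalbagihem
  rule 2 (pre-nasal raising): yuspalbagihem → yuspalbagihim
  rule 3 (unconditioned shift): yuspalbagihim → yusfalbagihim
  rule 4 (unconditioned shift): yusfalbagihim → zusfalbagihim
  rule 5 (h-loss): zusfalbagihim → zusfalbagiim
  ⇒ Domiran zusfalbagiim

zusfalbagiim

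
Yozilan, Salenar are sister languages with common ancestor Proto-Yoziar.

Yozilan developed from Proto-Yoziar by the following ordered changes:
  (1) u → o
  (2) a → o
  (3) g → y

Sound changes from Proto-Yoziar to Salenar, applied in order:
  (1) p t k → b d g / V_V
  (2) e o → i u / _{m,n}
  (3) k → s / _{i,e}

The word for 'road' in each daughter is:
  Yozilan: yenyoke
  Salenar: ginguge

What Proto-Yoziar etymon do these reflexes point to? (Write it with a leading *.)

*genguke

Position 4: Yozilan has y, Salenar has g. Taking the neighbouring segments as reconstructed: Yozilan y could go back to *g or *y; Salenar g can only go back to *g — the one source consistent with every daughter is *g.
Position 1: Yozilan has y, Salenar has g. Taking the neighbouring segments as reconstructed: Yozilan y could go back to *g or *y; Salenar g can only go back to *g — the one source consistent with every daughter is *g.
Position 6: Yozilan has k, Salenar has g. Yozilan preserves k here (none of its changes turn any other segment into k), so the proto-segment is *k.
This points to *genguke. Verify forward in each daughter:
Yozilan: *genguke > gengoke > yenyoke  (by vowel merger, unconditioned shift)
Salenar: *genguke
  genguke → genguge   [intervocalic voicing]
  genguge → ginguge   [pre-nasal raising]
  ginguge (rule 3 does not apply)
  giving Salenar ginguge.
*genguke is the unique common source.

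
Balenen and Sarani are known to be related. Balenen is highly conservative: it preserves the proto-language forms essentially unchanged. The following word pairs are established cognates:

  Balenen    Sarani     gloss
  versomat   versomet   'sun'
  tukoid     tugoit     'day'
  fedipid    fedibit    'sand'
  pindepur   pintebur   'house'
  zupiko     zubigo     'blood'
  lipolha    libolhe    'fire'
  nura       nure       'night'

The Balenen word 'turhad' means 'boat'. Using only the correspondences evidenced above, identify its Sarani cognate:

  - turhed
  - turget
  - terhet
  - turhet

versomat ~ versomet — Balenen a corresponds to Sarani e after a consonant, before a consonant other than r, m, n, p, b, f, v.
tukoid ~ tugoit, fedipid ~ fedibit — Balenen d corresponds to Sarani t word-finally.
Applying these to Balenen 'turhad':
  turhad → turhed   (a→e after a consonant, before a consonant other than r, m, n, p, b, f, v)
  turhed → turhet   (d→t word-finally)
So the Sarani cognate is 'turhet'.

turhet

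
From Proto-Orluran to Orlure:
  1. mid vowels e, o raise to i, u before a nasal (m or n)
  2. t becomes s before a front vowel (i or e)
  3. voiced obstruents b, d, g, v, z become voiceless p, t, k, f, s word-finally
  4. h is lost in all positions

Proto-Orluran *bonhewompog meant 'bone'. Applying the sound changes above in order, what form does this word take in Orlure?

bunewumpok

Orlure: *bonhewompog > bunhewumpog > bunhewumpok > bunewumpok  (by pre-nasal raising, final devoicing, h-loss)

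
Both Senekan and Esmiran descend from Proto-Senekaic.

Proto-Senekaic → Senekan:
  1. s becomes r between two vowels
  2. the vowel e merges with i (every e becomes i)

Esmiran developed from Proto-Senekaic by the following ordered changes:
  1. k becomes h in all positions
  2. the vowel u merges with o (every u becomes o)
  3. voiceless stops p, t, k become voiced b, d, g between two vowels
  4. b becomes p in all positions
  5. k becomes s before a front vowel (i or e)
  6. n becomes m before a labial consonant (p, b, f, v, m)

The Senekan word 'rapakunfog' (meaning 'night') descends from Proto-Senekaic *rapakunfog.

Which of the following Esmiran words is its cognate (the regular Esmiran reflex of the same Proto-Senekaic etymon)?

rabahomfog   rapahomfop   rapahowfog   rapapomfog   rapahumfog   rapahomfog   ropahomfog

Esmiran: *rapakunfog
  rapakunfog → rapahunfog   [unconditioned shift]
  rapahunfog → rapahonfog   [vowel merger]
  rapahonfog → rabahonfog   [intervocalic voicing]
  rabahonfog → rapahonfog   [unconditioned shift]
  rapahonfog (rule 5 does not apply)
  rapahonfog → rapahomfog   [nasal place assimilation]
  giving Esmiran rapahomfog.
Among the options, 'rapahomfog' alone shows every Esmiran change applied in order.

rapahomfog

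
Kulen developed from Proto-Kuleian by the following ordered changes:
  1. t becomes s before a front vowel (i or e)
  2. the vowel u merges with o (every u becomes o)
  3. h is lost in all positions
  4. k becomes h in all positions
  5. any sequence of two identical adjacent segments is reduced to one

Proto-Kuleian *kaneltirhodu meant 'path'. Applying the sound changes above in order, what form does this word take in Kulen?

hanelsirodo

Kulen: *kaneltirhodu > kanelsirhodu > kanelsirhodo > kanelsirodo > hanelsirodo  (by palatalisation, vowel merger, h-loss, unconditioned shift)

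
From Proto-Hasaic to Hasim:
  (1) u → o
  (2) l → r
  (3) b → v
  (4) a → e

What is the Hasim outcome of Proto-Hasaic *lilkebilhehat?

Hasim: *lilkebilhehat > rirkebirhehat > rirkevirhehat > rirkevirhehet  (by unconditioned shift, unconditioned shift, vowel merger)

rirkevirhehet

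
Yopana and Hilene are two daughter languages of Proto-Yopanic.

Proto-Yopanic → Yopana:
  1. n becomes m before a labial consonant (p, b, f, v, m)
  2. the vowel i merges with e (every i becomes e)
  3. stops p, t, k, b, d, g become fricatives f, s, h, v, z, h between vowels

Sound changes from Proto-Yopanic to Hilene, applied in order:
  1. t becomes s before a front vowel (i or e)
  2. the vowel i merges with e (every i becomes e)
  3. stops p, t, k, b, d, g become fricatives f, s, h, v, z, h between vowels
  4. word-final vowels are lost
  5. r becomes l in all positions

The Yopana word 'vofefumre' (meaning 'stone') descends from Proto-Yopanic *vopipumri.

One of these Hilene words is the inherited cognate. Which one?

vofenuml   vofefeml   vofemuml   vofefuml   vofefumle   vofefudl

Hilene: *vopipumri > vopepumre > vofefumre > vofefumr > vofefuml  (by vowel merger, intervocalic lenition, apocope, unconditioned shift)
The other candidates each miss or misapply at least one Hilene change.

vofefuml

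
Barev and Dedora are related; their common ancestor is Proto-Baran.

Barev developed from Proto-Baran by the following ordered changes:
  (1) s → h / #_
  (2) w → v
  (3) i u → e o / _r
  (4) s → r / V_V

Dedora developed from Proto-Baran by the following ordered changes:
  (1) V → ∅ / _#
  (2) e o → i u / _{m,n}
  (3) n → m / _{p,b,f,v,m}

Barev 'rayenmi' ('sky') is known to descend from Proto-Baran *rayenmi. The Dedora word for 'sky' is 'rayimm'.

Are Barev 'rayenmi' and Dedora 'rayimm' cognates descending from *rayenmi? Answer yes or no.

yes

Derive the expected Dedora reflex of *rayenmi:
Dedora: start from *rayenmi.
  rule 1 (apocope): rayenmi → rayenm
  rule 2 (pre-nasal raising): rayenm → rayinm
  rule 3 (nasal place assimilation): rayinm → rayimm
  ⇒ Dedora rayimm
Dedora 'rayimm' matches the regular reflex exactly, so the pair is cognate.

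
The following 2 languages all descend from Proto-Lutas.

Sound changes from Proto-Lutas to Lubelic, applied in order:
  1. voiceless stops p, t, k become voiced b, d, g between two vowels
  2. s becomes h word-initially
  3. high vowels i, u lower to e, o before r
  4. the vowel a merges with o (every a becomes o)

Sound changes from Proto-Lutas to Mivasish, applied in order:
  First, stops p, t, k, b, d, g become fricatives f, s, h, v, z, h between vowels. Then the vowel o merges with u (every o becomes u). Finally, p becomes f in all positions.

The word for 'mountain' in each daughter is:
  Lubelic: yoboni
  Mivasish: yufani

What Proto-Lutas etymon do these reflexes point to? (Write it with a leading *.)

*yopani

Position 2: Lubelic has o, Mivasish has u. Taking the neighbouring segments as reconstructed: Lubelic o could go back to *a or *o; Mivasish u could go back to *o or *u — the one source consistent with every daughter is *o.
Position 4: Lubelic has o, Mivasish has a. Mivasish preserves a here (none of its changes turn any other segment into a), so the proto-segment is *a.
Position 3: Lubelic has b, Mivasish has f. Taking the neighbouring segments as reconstructed: Lubelic b could go back to *p or *b; Mivasish f could go back to *p or *f — the one source consistent with every daughter is *p.
The remaining positions agree across the daughters. Check the candidate against every language:
Lubelic: start from *yopani.
  rule 1 (intervocalic voicing): yopani → yobani
  rule 2: no change — yobani
  rule 3: no change — yobani
  rule 4 (vowel merger): yobani → yoboni
  ⇒ Lubelic yoboni
Mivasish: start from *yopani.
  rule 1 (intervocalic lenition): yopani → yofani
  rule 2 (vowel merger): yofani → yufani
  rule 3: no change — yufani
  ⇒ Mivasish yufani
Only *yopani yields all of Lubelic yoboni, Mivasish yufani.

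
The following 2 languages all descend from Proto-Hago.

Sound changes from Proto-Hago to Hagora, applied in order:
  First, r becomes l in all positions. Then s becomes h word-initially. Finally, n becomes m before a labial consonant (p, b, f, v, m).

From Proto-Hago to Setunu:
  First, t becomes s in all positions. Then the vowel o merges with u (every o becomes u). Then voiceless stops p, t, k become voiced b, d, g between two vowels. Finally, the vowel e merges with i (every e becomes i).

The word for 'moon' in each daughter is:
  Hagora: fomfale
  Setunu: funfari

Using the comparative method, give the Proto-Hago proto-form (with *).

Position 2: Hagora has o, Setunu has u. Hagora preserves o here (none of its changes turn any other segment into o), so the proto-segment is *o.
Position 6: Hagora has l, Setunu has r. Setunu preserves r here (none of its changes turn any other segment into r), so the proto-segment is *r.
Position 7: Hagora has e, Setunu has i. Hagora preserves e here (none of its changes turn any other segment into e), so the proto-segment is *e.
Verify the candidate proto-form against each daughter:
Hagora: start from *fonfare.
  rule 1 (unconditioned shift): fonfare → fonfale
  rule 2: no change — fonfale
  rule 3 (nasal place assimilation): fonfale → fomfale
  ⇒ Hagora fomfale
Setunu: *fonfare > funfare > funfari  (by vowel merger, vowel merger)
Only *fonfare yields all of Hagora fomfale, Setunu funfari.

*fonfare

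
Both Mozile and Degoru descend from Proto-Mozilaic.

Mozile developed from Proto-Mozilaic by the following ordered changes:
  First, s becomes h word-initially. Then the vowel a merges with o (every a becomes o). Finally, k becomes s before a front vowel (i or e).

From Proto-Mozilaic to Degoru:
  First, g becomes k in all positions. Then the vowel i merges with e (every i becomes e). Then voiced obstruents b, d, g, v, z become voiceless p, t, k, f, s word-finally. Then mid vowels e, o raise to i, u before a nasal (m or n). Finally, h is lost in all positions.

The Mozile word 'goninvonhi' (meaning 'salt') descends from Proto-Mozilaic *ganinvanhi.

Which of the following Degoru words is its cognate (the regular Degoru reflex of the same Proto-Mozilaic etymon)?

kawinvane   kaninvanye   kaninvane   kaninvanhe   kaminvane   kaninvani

kaninvane

Degoru: *ganinvanhi > kaninvanhi > kanenvanhe > kaninvanhe > kaninvane  (by unconditioned shift, vowel merger, pre-nasal raising, h-loss)
Only 'kaninvane' matches the regular Degoru development of *ganinvanhi.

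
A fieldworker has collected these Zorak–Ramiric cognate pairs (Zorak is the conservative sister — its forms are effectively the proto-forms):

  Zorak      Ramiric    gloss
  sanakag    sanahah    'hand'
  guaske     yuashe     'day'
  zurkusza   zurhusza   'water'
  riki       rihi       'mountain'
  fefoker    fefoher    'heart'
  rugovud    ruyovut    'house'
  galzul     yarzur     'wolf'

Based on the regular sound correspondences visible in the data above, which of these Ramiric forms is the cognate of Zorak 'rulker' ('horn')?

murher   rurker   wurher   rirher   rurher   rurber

rurher

galzul ~ yarzur — Zorak l corresponds to Ramiric r after a vowel, before a consonant other than r, m, n, p, b, f, v.
guaske ~ yuashe — Zorak k corresponds to Ramiric h after a consonant, before a front vowel.
Applying these to Zorak 'rulker':
  rulker → rurker   (l→r after a vowel, before a consonant other than r, m, n, p, b, f, v)
  rurker → rurher   (k→h after a consonant, before a front vowel)
So the Ramiric cognate is 'rurher'.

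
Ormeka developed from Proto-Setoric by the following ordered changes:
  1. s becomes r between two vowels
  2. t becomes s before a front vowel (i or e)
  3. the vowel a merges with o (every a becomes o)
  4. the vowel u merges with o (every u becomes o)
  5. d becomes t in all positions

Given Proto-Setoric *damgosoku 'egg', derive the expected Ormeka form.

Ormeka: *damgosoku > damgoroku > domgoroku > domgoroko > tomgoroko  (by rhotacism, vowel merger, vowel merger, unconditioned shift)

tomgoroko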